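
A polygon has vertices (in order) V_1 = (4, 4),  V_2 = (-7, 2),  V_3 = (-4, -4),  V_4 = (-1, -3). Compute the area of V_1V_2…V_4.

44

Apply the shoelace (surveyor's) formula: 2A = Σ (x_i·y_{i+1} − x_{i+1}·y_i), indices taken mod 4.
Cross-terms: 36, 36, 8, 8  ⇒  Σ = 88
Area = |Σ|/2 = 44.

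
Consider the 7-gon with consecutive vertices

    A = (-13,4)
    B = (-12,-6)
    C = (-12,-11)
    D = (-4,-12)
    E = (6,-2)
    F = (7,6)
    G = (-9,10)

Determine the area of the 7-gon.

317

Σ = (126) + (60) + (100) + (80) + (50) + (124) + (94) = 634
Area = |Σ|/2 = 317.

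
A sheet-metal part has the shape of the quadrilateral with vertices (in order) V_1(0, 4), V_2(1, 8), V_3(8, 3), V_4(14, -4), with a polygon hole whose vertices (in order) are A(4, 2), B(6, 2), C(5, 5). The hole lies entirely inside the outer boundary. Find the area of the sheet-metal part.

38.5

Outer boundary:
Apply the surveyor's formula: 2A = Σ (x_i·y_{i+1} − x_{i+1}·y_i), indices taken mod 4.
Cross-terms: -4, -61, -74, 56  ⇒  Σ = -83
Area = |Σ|/2 = 41.5.
Hole:
Apply the surveyor's formula: 2A = Σ (x_i·y_{i+1} − x_{i+1}·y_i), indices taken mod 3.
A→B: (4)(2) − (6)(2) = -4
B→C: (6)(5) − (5)(2) = 20
C→A: (5)(2) − (4)(5) = -10
Σ = 6
Area = |Σ|/2 = 3.
Net area = 41.5 − 3 = 38.5.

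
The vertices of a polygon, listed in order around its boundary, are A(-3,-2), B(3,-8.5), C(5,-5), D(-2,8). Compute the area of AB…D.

58.5

Σ = (31.5) + (27.5) + (30) + (28) = 117
Area = |Σ|/2 = 58.5.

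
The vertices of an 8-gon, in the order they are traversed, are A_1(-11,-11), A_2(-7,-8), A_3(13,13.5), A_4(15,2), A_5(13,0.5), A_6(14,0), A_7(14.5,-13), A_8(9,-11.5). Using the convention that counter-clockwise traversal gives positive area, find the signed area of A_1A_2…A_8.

Apply Gauss's area formula: 2A = Σ (x_i·y_{i+1} − x_{i+1}·y_i), indices taken mod 8.
A_1→A_2: (-11)(-8) − (-7)(-11) = 11
A_2→A_3: (-7)(13.5) − (13)(-8) = 9.5
A_3→A_4: (13)(2) − (15)(13.5) = -176.5
A_4→A_5: (15)(0.5) − (13)(2) = -18.5
A_5→A_6: (13)(0) − (14)(0.5) = -7
A_6→A_7: (14)(-13) − (14.5)(0) = -182
A_7→A_8: (14.5)(-11.5) − (9)(-13) = -49.75
A_8→A_1: (9)(-11) − (-11)(-11.5) = -225.5
Σ = -638.75
Signed area = Σ/2 = -319.375 (negative ⇒ clockwise traversal).

-319.375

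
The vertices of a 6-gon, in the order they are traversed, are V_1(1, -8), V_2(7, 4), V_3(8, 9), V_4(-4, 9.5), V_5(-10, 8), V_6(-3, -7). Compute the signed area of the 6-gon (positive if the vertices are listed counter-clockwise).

195.5

Apply the shoelace (surveyor's) formula: 2A = Σ (x_i·y_{i+1} − x_{i+1}·y_i), indices taken mod 6.
Cross-terms: 60, 31, 112, 63, 94, 31  ⇒  Σ = 391
Signed area = Σ/2 = 195.5 (positive ⇒ counter-clockwise traversal).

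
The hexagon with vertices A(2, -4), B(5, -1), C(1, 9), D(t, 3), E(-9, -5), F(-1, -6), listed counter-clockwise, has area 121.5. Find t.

-6

Write out the shoelace sum; only the two edges meeting at D involve t:
2·Area = [(1·3 − t·9) + (t·(-5) − (-9)·3)] + 129
       = -14·t + 159 = 243
⇒ t = -6.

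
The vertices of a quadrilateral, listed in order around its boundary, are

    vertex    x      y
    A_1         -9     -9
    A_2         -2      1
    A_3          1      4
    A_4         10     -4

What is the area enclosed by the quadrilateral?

103

Apply the shoelace (surveyor's) formula: 2A = Σ (x_i·y_{i+1} − x_{i+1}·y_i), indices taken mod 4.
Σ = (-27) + (-9) + (-44) + (-126) = -206
Area = |Σ|/2 = 103.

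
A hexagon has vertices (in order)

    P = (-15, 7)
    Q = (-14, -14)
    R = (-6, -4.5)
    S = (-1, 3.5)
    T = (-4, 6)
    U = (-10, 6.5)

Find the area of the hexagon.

Apply the surveyor's formula: 2A = Σ (x_i·y_{i+1} − x_{i+1}·y_i), indices taken mod 6.
Σ = (308) + (-21) + (-25.5) + (8) + (34) + (27.5) = 331
Area = |Σ|/2 = 165.5.

165.5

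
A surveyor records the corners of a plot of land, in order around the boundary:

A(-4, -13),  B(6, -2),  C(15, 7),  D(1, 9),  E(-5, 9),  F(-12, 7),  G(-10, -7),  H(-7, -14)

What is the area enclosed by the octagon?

Σ = (86) + (72) + (128) + (54) + (73) + (154) + (91) + (35) = 693
Area = |Σ|/2 = 346.5.

346.5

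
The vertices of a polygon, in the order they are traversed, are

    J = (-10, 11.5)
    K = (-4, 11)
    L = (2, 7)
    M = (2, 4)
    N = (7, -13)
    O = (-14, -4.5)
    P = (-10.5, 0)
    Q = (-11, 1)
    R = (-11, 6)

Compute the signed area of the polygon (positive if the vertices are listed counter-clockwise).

J→K: (-10)(11) − (-4)(11.5) = -64
K→L: (-4)(7) − (2)(11) = -50
L→M: (2)(4) − (2)(7) = -6
M→N: (2)(-13) − (7)(4) = -54
N→O: (7)(-4.5) − (-14)(-13) = -213.5
O→P: (-14)(0) − (-10.5)(-4.5) = -47.25
P→Q: (-10.5)(1) − (-11)(0) = -10.5
Q→R: (-11)(6) − (-11)(1) = -55
R→J: (-11)(11.5) − (-10)(6) = -66.5
Σ = -566.75
Signed area = Σ/2 = -283.375 (negative ⇒ clockwise traversal).

-283.375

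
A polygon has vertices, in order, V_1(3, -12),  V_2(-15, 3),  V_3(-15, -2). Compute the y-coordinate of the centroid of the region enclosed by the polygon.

-11/3

Apply the shoelace (surveyor's) formula. First the cross-terms c_i = x_i·y_{i+1} − x_{i+1}·y_i:
  -171, 75, 186  ⇒  2A = 90, A = 45.
Then Σ (y_i + y_{i+1})·c_i = -990, so ȳ = -990 / (6·45) = -11/3.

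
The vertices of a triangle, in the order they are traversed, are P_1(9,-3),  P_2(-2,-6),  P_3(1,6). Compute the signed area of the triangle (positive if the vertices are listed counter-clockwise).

Apply the shoelace (surveyor's) formula: 2A = Σ (x_i·y_{i+1} − x_{i+1}·y_i), indices taken mod 3.
Cross-terms: -60, -6, -57  ⇒  Σ = -123
Signed area = Σ/2 = -61.5 (negative ⇒ clockwise traversal).

-61.5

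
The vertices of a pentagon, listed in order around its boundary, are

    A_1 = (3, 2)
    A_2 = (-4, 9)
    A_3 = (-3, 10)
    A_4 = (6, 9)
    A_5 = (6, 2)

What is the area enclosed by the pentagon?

Σ = (35) + (-13) + (-87) + (-42) + (6) = -101
Area = |Σ|/2 = 50.5.

50.5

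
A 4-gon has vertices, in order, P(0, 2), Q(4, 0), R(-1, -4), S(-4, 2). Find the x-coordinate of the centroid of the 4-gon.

Apply Gauss's area formula. First the cross-terms c_i = x_i·y_{i+1} − x_{i+1}·y_i:
  -8, -16, -18, -8  ⇒  2A = -50, A = -25.
Then Σ (x_i + x_{i+1})·c_i = 42, so x̄ = 42 / (6·(-25)) = -0.28.

-0.28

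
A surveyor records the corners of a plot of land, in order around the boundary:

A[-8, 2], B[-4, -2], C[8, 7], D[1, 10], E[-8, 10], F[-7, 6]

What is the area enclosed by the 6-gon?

115.5

Σ = (24) + (-12) + (73) + (90) + (22) + (34) = 231
Area = |Σ|/2 = 115.5.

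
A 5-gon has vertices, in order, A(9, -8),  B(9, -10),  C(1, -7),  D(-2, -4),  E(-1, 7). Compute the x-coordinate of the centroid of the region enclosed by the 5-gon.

611/243

Apply the surveyor's formula. First the cross-terms c_i = x_i·y_{i+1} − x_{i+1}·y_i:
  -18, -53, -18, -18, -55  ⇒  2A = -162, A = -81.
Then Σ (x_i + x_{i+1})·c_i = -1222, so x̄ = -1222 / (6·(-81)) = 611/243.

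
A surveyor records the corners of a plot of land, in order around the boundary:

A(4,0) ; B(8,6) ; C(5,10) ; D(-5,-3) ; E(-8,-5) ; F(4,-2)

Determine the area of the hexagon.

77

Σ = (24) + (50) + (35) + (1) + (36) + (8) = 154
Area = |Σ|/2 = 77.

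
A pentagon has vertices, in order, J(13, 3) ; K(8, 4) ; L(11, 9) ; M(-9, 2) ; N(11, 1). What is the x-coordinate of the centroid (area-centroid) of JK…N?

Apply Gauss's area formula. First the cross-terms c_i = x_i·y_{i+1} − x_{i+1}·y_i:
  28, 28, 103, -31, 20  ⇒  2A = 148, A = 74.
Then Σ (x_i + x_{i+1})·c_i = 1744, so x̄ = 1744 / (6·74) = 436/111.

436/111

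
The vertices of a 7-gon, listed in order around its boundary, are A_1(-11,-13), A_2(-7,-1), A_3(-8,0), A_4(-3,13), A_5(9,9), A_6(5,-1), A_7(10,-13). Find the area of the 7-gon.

Cross-terms: -80, -8, -104, -144, -54, -55, -273  ⇒  Σ = -718
Area = |Σ|/2 = 359.

359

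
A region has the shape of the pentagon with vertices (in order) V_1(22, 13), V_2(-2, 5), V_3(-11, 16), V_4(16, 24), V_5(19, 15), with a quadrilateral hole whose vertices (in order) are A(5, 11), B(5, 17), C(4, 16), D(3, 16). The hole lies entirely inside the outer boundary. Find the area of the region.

324.5

Outer boundary:
Apply the shoelace formula: 2A = Σ (x_i·y_{i+1} − x_{i+1}·y_i), indices taken mod 5.
Σ = (136) + (23) + (-520) + (-216) + (-83) = -660
Area = |Σ|/2 = 330.
Hole:
Apply the surveyor's formula: 2A = Σ (x_i·y_{i+1} − x_{i+1}·y_i), indices taken mod 4.
Cross-terms: 30, 12, 16, -47  ⇒  Σ = 11
Area = |Σ|/2 = 5.5.
Net area = 330 − 5.5 = 324.5.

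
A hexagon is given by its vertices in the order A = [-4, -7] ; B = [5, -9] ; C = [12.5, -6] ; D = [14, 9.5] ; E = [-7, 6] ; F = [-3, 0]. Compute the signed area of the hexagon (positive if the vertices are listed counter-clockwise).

272.875

Σ = (71) + (82.5) + (202.75) + (150.5) + (18) + (21) = 545.75
Signed area = Σ/2 = 272.875 (positive ⇒ counter-clockwise traversal).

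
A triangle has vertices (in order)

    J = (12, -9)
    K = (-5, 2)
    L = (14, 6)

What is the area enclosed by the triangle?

138.5

Cross-terms: -21, -58, -198  ⇒  Σ = -277
Area = |Σ|/2 = 138.5.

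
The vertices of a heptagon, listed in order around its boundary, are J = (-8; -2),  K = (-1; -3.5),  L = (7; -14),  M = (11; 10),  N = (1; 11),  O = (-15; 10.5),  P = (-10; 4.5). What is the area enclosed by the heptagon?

334.25

Apply the shoelace formula: 2A = Σ (x_i·y_{i+1} − x_{i+1}·y_i), indices taken mod 7.
Σ = (26) + (38.5) + (224) + (111) + (175.5) + (37.5) + (56) = 668.5
Area = |Σ|/2 = 334.25.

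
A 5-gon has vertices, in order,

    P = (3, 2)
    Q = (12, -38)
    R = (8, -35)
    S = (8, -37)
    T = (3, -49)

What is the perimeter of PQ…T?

|PQ| = √((9)² + (-40)²) = √1681 = 41
|QR| = √((-4)² + (3)²) = √25 = 5
|RS| = √((0)² + (-2)²) = √4 = 2
|ST| = √((-5)² + (-12)²) = √169 = 13
|TP| = √((0)² + (51)²) = √2601 = 51
Perimeter = 41 + 5 + 2 + 13 + 51 = 112.

112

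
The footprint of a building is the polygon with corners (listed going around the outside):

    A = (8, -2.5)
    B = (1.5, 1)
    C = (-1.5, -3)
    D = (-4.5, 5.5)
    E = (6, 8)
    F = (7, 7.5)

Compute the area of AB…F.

Σ = (11.75) + (-3) + (-21.75) + (-69) + (-11) + (-77.5) = -170.5
Area = |Σ|/2 = 85.25.

85.25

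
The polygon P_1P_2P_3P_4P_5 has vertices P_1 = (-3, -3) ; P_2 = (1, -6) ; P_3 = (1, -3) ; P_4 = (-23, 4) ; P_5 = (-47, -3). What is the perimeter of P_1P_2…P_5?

102

|P_1P_2| = √((4)² + (-3)²) = √25 = 5
|P_2P_3| = √((0)² + (3)²) = √9 = 3
|P_3P_4| = √((-24)² + (7)²) = √625 = 25
|P_4P_5| = √((-24)² + (-7)²) = √625 = 25
|P_5P_1| = √((44)² + (0)²) = √1936 = 44
Perimeter = 5 + 3 + 25 + 25 + 44 = 102.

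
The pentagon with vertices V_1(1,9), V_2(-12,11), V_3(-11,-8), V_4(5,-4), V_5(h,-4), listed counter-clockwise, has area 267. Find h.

Write out the shoelace sum; only the two edges meeting at V_5 involve h:
2·Area = [(5·(-4) − h·(-4)) + (h·9 − 1·(-4))] + 420
       = 13·h + 404 = 534
⇒ h = 10.

10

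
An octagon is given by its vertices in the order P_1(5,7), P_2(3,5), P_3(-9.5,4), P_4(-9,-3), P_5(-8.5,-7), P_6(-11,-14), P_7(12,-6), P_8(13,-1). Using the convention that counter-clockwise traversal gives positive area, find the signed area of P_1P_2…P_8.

301.75

Σ = (4) + (59.5) + (64.5) + (37.5) + (42) + (234) + (66) + (96) = 603.5
Signed area = Σ/2 = 301.75 (positive ⇒ counter-clockwise traversal).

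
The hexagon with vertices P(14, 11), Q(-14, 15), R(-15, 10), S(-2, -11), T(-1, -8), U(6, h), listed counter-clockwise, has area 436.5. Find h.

-8

The doubled signed area Σ (x_i y_{i+1} − x_{i+1} y_i) is linear in h.
With h=0 it equals 753; the coefficient of h is -15 (from the two edges through U).
So -15·h + 753 = 2·436.5 = 873 ⇒ h = -8.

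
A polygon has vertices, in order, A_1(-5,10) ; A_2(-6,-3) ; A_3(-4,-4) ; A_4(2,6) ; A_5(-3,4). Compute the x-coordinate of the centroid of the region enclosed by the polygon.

Apply the shoelace (surveyor's) formula. First the cross-terms c_i = x_i·y_{i+1} − x_{i+1}·y_i:
  75, 12, -16, 26, -10  ⇒  2A = 87, A = 43.5.
Then Σ (x_i + x_{i+1})·c_i = -859, so x̄ = -859 / (6·43.5) = -859/261.

-859/261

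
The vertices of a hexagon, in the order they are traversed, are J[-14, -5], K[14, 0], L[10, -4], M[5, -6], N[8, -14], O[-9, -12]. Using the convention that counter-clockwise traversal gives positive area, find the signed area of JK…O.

-196.5

Apply the shoelace (surveyor's) formula: 2A = Σ (x_i·y_{i+1} − x_{i+1}·y_i), indices taken mod 6.
Cross-terms: 70, -56, -40, -22, -222, -123  ⇒  Σ = -393
Signed area = Σ/2 = -196.5 (negative ⇒ clockwise traversal).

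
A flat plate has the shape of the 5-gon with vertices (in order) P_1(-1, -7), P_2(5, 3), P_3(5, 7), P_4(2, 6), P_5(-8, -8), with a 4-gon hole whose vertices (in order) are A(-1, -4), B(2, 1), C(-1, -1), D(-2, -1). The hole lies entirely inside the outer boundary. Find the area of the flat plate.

Outer boundary:
Apply the shoelace (surveyor's) formula: 2A = Σ (x_i·y_{i+1} − x_{i+1}·y_i), indices taken mod 5.
Σ = (32) + (20) + (16) + (32) + (48) = 148
Area = |Σ|/2 = 74.
Hole:
Cross-terms: 7, -1, -1, 7  ⇒  Σ = 12
Area = |Σ|/2 = 6.
Net area = 74 − 6 = 68.

68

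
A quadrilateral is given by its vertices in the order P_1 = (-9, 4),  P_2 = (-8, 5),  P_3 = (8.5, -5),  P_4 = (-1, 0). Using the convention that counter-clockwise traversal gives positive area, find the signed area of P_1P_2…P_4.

Apply the shoelace (surveyor's) formula: 2A = Σ (x_i·y_{i+1} − x_{i+1}·y_i), indices taken mod 4.
Σ = (-13) + (-2.5) + (-5) + (-4) = -24.5
Signed area = Σ/2 = -12.25 (negative ⇒ clockwise traversal).

-12.25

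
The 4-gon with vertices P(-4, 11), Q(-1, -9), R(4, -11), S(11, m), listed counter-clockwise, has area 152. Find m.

Write out the shoelace sum; only the two edges meeting at S involve m:
2·Area = [(4·m − 11·(-11)) + (11·11 − (-4)·m)] + 94
       = 8·m + 336 = 304
⇒ m = -4.

-4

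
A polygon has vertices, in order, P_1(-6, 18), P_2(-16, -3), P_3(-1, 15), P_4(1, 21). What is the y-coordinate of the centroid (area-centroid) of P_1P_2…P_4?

Apply the surveyor's formula. First the cross-terms c_i = x_i·y_{i+1} − x_{i+1}·y_i:
  306, -243, -36, 144  ⇒  2A = 171, A = 85.5.
Then Σ (y_i + y_{i+1})·c_i = 5994, so ȳ = 5994 / (6·85.5) = 222/19.

222/19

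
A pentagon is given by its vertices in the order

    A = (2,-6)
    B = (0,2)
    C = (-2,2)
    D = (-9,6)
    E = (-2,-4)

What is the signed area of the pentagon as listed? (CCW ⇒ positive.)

41

Apply the shoelace formula: 2A = Σ (x_i·y_{i+1} − x_{i+1}·y_i), indices taken mod 5.
Σ = (4) + (4) + (6) + (48) + (20) = 82
Signed area = Σ/2 = 41 (positive ⇒ counter-clockwise traversal).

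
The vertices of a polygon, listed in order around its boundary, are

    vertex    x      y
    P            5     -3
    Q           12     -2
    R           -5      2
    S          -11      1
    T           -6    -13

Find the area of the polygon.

Apply the surveyor's formula: 2A = Σ (x_i·y_{i+1} − x_{i+1}·y_i), indices taken mod 5.
Cross-terms: 26, 14, 17, 149, 83  ⇒  Σ = 289
Area = |Σ|/2 = 144.5.

144.5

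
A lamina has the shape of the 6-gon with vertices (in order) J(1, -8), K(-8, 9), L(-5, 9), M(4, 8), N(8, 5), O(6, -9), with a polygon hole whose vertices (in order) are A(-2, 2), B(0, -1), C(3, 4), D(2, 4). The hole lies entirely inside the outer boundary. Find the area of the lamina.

161

Outer boundary:
Apply the surveyor's formula: 2A = Σ (x_i·y_{i+1} − x_{i+1}·y_i), indices taken mod 6.
Cross-terms: -55, -27, -76, -44, -102, -39  ⇒  Σ = -343
Area = |Σ|/2 = 171.5.
Hole:
Σ = (2) + (3) + (4) + (12) = 21
Area = |Σ|/2 = 10.5.
Net area = 171.5 − 10.5 = 161.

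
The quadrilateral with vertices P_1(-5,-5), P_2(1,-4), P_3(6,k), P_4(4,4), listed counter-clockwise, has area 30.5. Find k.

4

The doubled signed area Σ (x_i y_{i+1} − x_{i+1} y_i) is linear in k.
With k=0 it equals 73; the coefficient of k is -3 (from the two edges through P_3).
So -3·k + 73 = 2·30.5 = 61 ⇒ k = 4.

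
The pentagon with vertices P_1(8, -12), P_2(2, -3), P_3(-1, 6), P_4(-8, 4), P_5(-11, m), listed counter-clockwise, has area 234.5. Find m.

The doubled signed area Σ (x_i y_{i+1} − x_{i+1} y_i) is linear in m.
With m=0 it equals 229; the coefficient of m is -16 (from the two edges through P_5).
So -16·m + 229 = 2·234.5 = 469 ⇒ m = -15.

-15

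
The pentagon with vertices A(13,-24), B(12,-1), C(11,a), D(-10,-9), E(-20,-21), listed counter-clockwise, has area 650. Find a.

15

Write out the shoelace sum; only the two edges meeting at C involve a:
2·Area = [(12·a − 11·(-1)) + (11·(-9) − (-10)·a)] + 1058
       = 22·a + 970 = 1300
⇒ a = 15.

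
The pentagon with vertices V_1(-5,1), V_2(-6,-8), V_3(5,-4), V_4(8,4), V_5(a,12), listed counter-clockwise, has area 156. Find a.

Write out the shoelace sum; only the two edges meeting at V_5 involve a:
2·Area = [(8·12 − a·4) + (a·1 − (-5)·12)] + 162
       = -3·a + 318 = 312
⇒ a = 2.

2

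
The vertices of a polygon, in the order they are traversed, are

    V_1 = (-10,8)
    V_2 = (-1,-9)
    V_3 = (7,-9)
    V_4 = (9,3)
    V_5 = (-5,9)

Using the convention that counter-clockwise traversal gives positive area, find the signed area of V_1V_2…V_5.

209

V_1→V_2: (-10)(-9) − (-1)(8) = 98
V_2→V_3: (-1)(-9) − (7)(-9) = 72
V_3→V_4: (7)(3) − (9)(-9) = 102
V_4→V_5: (9)(9) − (-5)(3) = 96
V_5→V_1: (-5)(8) − (-10)(9) = 50
Σ = 418
Signed area = Σ/2 = 209 (positive ⇒ counter-clockwise traversal).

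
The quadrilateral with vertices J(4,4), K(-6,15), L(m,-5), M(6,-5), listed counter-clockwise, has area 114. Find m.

The doubled signed area Σ (x_i y_{i+1} − x_{i+1} y_i) is linear in m.
With m=0 it equals 188; the coefficient of m is -20 (from the two edges through L).
So -20·m + 188 = 2·114 = 228 ⇒ m = -2.

-2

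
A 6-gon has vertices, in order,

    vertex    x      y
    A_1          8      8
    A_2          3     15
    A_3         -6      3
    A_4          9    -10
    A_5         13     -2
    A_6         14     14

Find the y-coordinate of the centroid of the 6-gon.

329/110

Apply Gauss's area formula. First the cross-terms c_i = x_i·y_{i+1} − x_{i+1}·y_i:
  96, 99, 33, 112, 210, 0  ⇒  2A = 550, A = 275.
Then Σ (y_i + y_{i+1})·c_i = 4935, so ȳ = 4935 / (6·275) = 329/110.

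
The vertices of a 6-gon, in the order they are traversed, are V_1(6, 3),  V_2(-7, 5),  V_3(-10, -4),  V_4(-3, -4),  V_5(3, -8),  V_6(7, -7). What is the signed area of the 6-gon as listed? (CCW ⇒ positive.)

145.5

Cross-terms: 51, 78, 28, 36, 35, 63  ⇒  Σ = 291
Signed area = Σ/2 = 145.5 (positive ⇒ counter-clockwise traversal).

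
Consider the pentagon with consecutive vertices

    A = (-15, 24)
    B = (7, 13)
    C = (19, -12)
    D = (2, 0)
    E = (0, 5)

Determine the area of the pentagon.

Apply the shoelace (surveyor's) formula: 2A = Σ (x_i·y_{i+1} − x_{i+1}·y_i), indices taken mod 5.
Cross-terms: -363, -331, 24, 10, 75  ⇒  Σ = -585
Area = |Σ|/2 = 292.5.

292.5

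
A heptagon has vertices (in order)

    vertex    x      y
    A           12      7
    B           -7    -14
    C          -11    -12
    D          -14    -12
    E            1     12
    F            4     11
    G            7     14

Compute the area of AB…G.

Σ = (-119) + (-70) + (-36) + (-156) + (-37) + (-21) + (-119) = -558
Area = |Σ|/2 = 279.

279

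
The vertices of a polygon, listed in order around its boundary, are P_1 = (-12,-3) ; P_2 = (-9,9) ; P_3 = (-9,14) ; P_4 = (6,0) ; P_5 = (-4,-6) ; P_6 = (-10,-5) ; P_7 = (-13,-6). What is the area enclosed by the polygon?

Apply the shoelace (surveyor's) formula: 2A = Σ (x_i·y_{i+1} − x_{i+1}·y_i), indices taken mod 7.
Cross-terms: -135, -45, -84, -36, -40, -5, -33  ⇒  Σ = -378
Area = |Σ|/2 = 189.

189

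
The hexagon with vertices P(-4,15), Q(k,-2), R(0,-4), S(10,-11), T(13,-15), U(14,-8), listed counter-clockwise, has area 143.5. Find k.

Write out the shoelace sum; only the two edges meeting at Q involve k:
2·Area = [((-4)·(-2) − k·15) + (k·(-4) − 0·(-2))] + 317
       = -19·k + 325 = 287
⇒ k = 2.

2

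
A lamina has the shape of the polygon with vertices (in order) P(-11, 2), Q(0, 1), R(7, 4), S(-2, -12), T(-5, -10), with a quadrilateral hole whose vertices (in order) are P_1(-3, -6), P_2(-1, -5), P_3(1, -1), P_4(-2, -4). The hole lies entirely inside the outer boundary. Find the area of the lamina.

Outer boundary:
Apply the surveyor's formula: 2A = Σ (x_i·y_{i+1} − x_{i+1}·y_i), indices taken mod 5.
Σ = (-11) + (-7) + (-76) + (-40) + (-120) = -254
Area = |Σ|/2 = 127.
Hole:
P_1→P_2: (-3)(-5) − (-1)(-6) = 9
P_2→P_3: (-1)(-1) − (1)(-5) = 6
P_3→P_4: (1)(-4) − (-2)(-1) = -6
P_4→P_1: (-2)(-6) − (-3)(-4) = 0
Σ = 9
Area = |Σ|/2 = 4.5.
Net area = 127 − 4.5 = 122.5.

122.5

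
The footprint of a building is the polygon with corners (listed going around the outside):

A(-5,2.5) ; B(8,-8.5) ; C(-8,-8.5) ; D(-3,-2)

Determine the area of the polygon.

Σ = (22.5) + (-136) + (-9.5) + (-17.5) = -140.5
Area = |Σ|/2 = 70.25.

70.25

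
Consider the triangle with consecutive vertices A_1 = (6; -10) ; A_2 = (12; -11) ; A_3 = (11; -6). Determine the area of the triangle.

Apply the shoelace formula: 2A = Σ (x_i·y_{i+1} − x_{i+1}·y_i), indices taken mod 3.
Σ = (54) + (49) + (-74) = 29
Area = |Σ|/2 = 14.5.

14.5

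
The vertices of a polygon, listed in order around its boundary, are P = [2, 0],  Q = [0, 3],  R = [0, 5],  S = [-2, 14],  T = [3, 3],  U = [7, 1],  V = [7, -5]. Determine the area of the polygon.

41

Σ = (6) + (0) + (10) + (-48) + (-18) + (-42) + (10) = -82
Area = |Σ|/2 = 41.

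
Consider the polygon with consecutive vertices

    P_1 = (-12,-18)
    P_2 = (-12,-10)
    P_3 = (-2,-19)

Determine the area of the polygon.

Apply Gauss's area formula: 2A = Σ (x_i·y_{i+1} − x_{i+1}·y_i), indices taken mod 3.
P_1→P_2: (-12)(-10) − (-12)(-18) = -96
P_2→P_3: (-12)(-19) − (-2)(-10) = 208
P_3→P_1: (-2)(-18) − (-12)(-19) = -192
Σ = -80
Area = |Σ|/2 = 40.

40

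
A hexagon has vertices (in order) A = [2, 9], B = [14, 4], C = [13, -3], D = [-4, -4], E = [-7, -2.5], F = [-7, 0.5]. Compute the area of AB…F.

Apply the shoelace formula: 2A = Σ (x_i·y_{i+1} − x_{i+1}·y_i), indices taken mod 6.
Cross-terms: -118, -94, -64, -18, -21, -64  ⇒  Σ = -379
Area = |Σ|/2 = 189.5.

189.5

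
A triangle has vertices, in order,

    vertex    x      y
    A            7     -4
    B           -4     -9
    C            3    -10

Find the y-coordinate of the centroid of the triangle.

-23/3

Apply the surveyor's formula. First the cross-terms c_i = x_i·y_{i+1} − x_{i+1}·y_i:
  -79, 67, 58  ⇒  2A = 46, A = 23.
Then Σ (y_i + y_{i+1})·c_i = -1058, so ȳ = -1058 / (6·23) = -23/3.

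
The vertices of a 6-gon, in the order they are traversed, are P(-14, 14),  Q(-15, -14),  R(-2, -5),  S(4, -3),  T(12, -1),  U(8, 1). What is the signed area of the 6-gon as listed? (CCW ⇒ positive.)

328.5

Apply Gauss's area formula: 2A = Σ (x_i·y_{i+1} − x_{i+1}·y_i), indices taken mod 6.
Σ = (406) + (47) + (26) + (32) + (20) + (126) = 657
Signed area = Σ/2 = 328.5 (positive ⇒ counter-clockwise traversal).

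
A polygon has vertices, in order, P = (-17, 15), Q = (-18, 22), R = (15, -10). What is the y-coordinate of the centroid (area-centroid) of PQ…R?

9

Apply the shoelace formula. First the cross-terms c_i = x_i·y_{i+1} − x_{i+1}·y_i:
  -104, -150, 55  ⇒  2A = -199, A = -99.5.
Then Σ (y_i + y_{i+1})·c_i = -5373, so ȳ = -5373 / (6·(-99.5)) = 9.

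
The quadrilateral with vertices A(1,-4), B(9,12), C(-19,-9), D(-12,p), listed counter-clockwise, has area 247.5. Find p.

The doubled signed area Σ (x_i y_{i+1} − x_{i+1} y_i) is linear in p.
With p=0 it equals 135; the coefficient of p is -20 (from the two edges through D).
So -20·p + 135 = 2·247.5 = 495 ⇒ p = -18.

-18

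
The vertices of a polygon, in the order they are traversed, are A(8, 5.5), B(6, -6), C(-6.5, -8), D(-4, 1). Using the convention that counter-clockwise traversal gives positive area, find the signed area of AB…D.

-118.25

A→B: (8)(-6) − (6)(5.5) = -81
B→C: (6)(-8) − (-6.5)(-6) = -87
C→D: (-6.5)(1) − (-4)(-8) = -38.5
D→A: (-4)(5.5) − (8)(1) = -30
Σ = -236.5
Signed area = Σ/2 = -118.25 (negative ⇒ clockwise traversal).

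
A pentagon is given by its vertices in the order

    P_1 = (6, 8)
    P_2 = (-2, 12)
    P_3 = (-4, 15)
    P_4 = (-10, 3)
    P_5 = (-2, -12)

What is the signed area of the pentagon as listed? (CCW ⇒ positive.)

Apply Gauss's area formula: 2A = Σ (x_i·y_{i+1} − x_{i+1}·y_i), indices taken mod 5.
Cross-terms: 88, 18, 138, 126, 56  ⇒  Σ = 426
Signed area = Σ/2 = 213 (positive ⇒ counter-clockwise traversal).

213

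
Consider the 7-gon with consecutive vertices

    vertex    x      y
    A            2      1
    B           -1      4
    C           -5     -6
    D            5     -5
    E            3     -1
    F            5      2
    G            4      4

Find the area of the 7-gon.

Apply the shoelace (surveyor's) formula: 2A = Σ (x_i·y_{i+1} − x_{i+1}·y_i), indices taken mod 7.
Cross-terms: 9, 26, 55, 10, 11, 12, -4  ⇒  Σ = 119
Area = |Σ|/2 = 59.5.

59.5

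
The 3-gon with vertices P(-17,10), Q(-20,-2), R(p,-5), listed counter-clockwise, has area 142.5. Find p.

3

The doubled signed area Σ (x_i y_{i+1} − x_{i+1} y_i) is linear in p.
With p=0 it equals 249; the coefficient of p is 12 (from the two edges through R).
So 12·p + 249 = 2·142.5 = 285 ⇒ p = 3.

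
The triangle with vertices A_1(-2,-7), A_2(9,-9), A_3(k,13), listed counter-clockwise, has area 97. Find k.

Write out the shoelace sum; only the two edges meeting at A_3 involve k:
2·Area = [(9·13 − k·(-9)) + (k·(-7) − (-2)·13)] + 81
       = 2·k + 224 = 194
⇒ k = -15.

-15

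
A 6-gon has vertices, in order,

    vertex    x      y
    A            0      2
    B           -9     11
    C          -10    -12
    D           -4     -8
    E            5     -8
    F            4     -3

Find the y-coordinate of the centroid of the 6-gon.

-1.8

Apply the surveyor's formula. First the cross-terms c_i = x_i·y_{i+1} − x_{i+1}·y_i:
  18, 218, 32, 72, 17, 8  ⇒  2A = 365, A = 182.5.
Then Σ (y_i + y_{i+1})·c_i = -1971, so ȳ = -1971 / (6·182.5) = -1.8.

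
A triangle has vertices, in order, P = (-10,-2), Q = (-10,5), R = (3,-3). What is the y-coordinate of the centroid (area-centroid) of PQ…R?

0

Apply the shoelace (surveyor's) formula. First the cross-terms c_i = x_i·y_{i+1} − x_{i+1}·y_i:
  -70, 15, -36  ⇒  2A = -91, A = -45.5.
Then Σ (y_i + y_{i+1})·c_i = 0, so ȳ = 0 / (6·(-45.5)) = 0.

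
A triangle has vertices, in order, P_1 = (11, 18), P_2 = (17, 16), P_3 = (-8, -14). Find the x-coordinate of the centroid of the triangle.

Apply the shoelace (surveyor's) formula. First the cross-terms c_i = x_i·y_{i+1} − x_{i+1}·y_i:
  -130, -110, 10  ⇒  2A = -230, A = -115.
Then Σ (x_i + x_{i+1})·c_i = -4600, so x̄ = -4600 / (6·(-115)) = 20/3.

20/3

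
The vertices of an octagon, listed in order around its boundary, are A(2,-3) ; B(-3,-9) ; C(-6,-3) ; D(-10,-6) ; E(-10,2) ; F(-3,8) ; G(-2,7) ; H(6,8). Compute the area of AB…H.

158.5

Cross-terms: -27, -45, 6, -80, -74, -5, -58, -34  ⇒  Σ = -317
Area = |Σ|/2 = 158.5.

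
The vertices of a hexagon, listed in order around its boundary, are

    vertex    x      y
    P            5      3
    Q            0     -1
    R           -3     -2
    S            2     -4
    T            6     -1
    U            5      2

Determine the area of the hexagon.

Apply Gauss's area formula: 2A = Σ (x_i·y_{i+1} − x_{i+1}·y_i), indices taken mod 6.
Σ = (-5) + (-3) + (16) + (22) + (17) + (5) = 52
Area = |Σ|/2 = 26.

26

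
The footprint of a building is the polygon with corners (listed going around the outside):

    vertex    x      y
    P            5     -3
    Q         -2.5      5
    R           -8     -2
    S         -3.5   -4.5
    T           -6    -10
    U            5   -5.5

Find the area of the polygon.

Apply the shoelace (surveyor's) formula: 2A = Σ (x_i·y_{i+1} − x_{i+1}·y_i), indices taken mod 6.
Σ = (17.5) + (45) + (29) + (8) + (83) + (12.5) = 195
Area = |Σ|/2 = 97.5.

97.5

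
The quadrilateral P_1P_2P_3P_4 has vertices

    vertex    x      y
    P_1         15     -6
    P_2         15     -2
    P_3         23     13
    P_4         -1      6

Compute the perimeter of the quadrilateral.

|P_1P_2| = √((0)² + (4)²) = √16 = 4
|P_2P_3| = √((8)² + (15)²) = √289 = 17
|P_3P_4| = √((-24)² + (-7)²) = √625 = 25
|P_4P_1| = √((16)² + (-12)²) = √400 = 20
Perimeter = 4 + 17 + 25 + 20 = 66.

66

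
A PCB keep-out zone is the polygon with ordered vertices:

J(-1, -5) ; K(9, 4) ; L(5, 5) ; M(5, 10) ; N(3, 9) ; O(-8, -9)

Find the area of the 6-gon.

J→K: (-1)(4) − (9)(-5) = 41
K→L: (9)(5) − (5)(4) = 25
L→M: (5)(10) − (5)(5) = 25
M→N: (5)(9) − (3)(10) = 15
N→O: (3)(-9) − (-8)(9) = 45
O→J: (-8)(-5) − (-1)(-9) = 31
Σ = 182
Area = |Σ|/2 = 91.

91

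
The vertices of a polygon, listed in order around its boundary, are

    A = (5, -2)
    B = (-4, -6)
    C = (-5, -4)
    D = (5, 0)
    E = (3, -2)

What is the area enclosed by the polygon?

19

Σ = (-38) + (-14) + (20) + (-10) + (4) = -38
Area = |Σ|/2 = 19.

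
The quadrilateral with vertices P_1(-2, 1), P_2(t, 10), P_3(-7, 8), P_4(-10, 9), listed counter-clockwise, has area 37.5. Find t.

Write out the shoelace sum; only the two edges meeting at P_2 involve t:
2·Area = [((-2)·10 − t·1) + (t·8 − (-7)·10)] + 25
       = 7·t + 75 = 75
⇒ t = 0.

0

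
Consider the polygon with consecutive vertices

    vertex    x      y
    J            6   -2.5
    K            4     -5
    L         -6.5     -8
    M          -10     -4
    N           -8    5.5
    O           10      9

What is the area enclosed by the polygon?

Apply Gauss's area formula: 2A = Σ (x_i·y_{i+1} − x_{i+1}·y_i), indices taken mod 6.
J→K: (6)(-5) − (4)(-2.5) = -20
K→L: (4)(-8) − (-6.5)(-5) = -64.5
L→M: (-6.5)(-4) − (-10)(-8) = -54
M→N: (-10)(5.5) − (-8)(-4) = -87
N→O: (-8)(9) − (10)(5.5) = -127
O→J: (10)(-2.5) − (6)(9) = -79
Σ = -431.5
Area = |Σ|/2 = 215.75.

215.75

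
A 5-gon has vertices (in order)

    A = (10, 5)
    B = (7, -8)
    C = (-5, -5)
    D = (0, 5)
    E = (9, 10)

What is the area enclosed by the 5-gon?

157.5

Apply the shoelace (surveyor's) formula: 2A = Σ (x_i·y_{i+1} − x_{i+1}·y_i), indices taken mod 5.
Σ = (-115) + (-75) + (-25) + (-45) + (-55) = -315
Area = |Σ|/2 = 157.5.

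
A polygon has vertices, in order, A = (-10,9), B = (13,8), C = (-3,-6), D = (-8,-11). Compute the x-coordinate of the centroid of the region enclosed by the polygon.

-1.71875

Apply the shoelace formula. First the cross-terms c_i = x_i·y_{i+1} − x_{i+1}·y_i:
  -197, -54, -15, -182  ⇒  2A = -448, A = -224.
Then Σ (x_i + x_{i+1})·c_i = 2310, so x̄ = 2310 / (6·(-224)) = -1.71875.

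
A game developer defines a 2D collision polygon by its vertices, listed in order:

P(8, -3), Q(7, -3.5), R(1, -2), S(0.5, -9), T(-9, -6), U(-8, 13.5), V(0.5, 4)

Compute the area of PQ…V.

Apply Gauss's area formula: 2A = Σ (x_i·y_{i+1} − x_{i+1}·y_i), indices taken mod 7.
Cross-terms: -7, -10.5, -8, -84, -169.5, -38.75, -33.5  ⇒  Σ = -351.25
Area = |Σ|/2 = 175.625.

175.625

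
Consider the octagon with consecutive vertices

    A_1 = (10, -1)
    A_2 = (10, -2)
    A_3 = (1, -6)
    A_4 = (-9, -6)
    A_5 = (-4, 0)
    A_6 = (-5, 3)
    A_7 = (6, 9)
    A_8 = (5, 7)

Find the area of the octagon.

Apply the shoelace formula: 2A = Σ (x_i·y_{i+1} − x_{i+1}·y_i), indices taken mod 8.
Σ = (-10) + (-58) + (-60) + (-24) + (-12) + (-63) + (-3) + (-75) = -305
Area = |Σ|/2 = 152.5.

152.5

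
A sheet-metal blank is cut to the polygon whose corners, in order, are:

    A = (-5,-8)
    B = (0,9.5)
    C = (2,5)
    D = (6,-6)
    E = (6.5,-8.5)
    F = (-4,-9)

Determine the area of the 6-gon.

Apply the surveyor's formula: 2A = Σ (x_i·y_{i+1} − x_{i+1}·y_i), indices taken mod 6.
Cross-terms: -47.5, -19, -42, -12, -92.5, -13  ⇒  Σ = -226
Area = |Σ|/2 = 113.

113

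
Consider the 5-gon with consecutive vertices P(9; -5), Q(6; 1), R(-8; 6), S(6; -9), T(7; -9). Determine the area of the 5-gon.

Apply the shoelace (surveyor's) formula: 2A = Σ (x_i·y_{i+1} − x_{i+1}·y_i), indices taken mod 5.
Σ = (39) + (44) + (36) + (9) + (46) = 174
Area = |Σ|/2 = 87.

87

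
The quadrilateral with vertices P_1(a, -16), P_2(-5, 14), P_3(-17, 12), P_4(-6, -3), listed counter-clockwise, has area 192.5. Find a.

The doubled signed area Σ (x_i y_{i+1} − x_{i+1} y_i) is linear in a.
With a=0 it equals 317; the coefficient of a is 17 (from the two edges through P_1).
So 17·a + 317 = 2·192.5 = 385 ⇒ a = 4.

4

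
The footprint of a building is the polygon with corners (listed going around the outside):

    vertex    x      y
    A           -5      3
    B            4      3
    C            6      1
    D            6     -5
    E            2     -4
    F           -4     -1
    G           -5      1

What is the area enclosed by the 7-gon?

Σ = (-27) + (-14) + (-36) + (-14) + (-18) + (-9) + (-10) = -128
Area = |Σ|/2 = 64.

64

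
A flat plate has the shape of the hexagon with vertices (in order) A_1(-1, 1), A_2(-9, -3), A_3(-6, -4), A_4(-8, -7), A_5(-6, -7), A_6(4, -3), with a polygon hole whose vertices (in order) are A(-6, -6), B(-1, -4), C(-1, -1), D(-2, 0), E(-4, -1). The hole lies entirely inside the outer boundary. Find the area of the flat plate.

Outer boundary:
Cross-terms: 12, 18, 10, 14, 46, 1  ⇒  Σ = 101
Area = |Σ|/2 = 50.5.
Hole:
Cross-terms: 18, -3, -2, 2, 18  ⇒  Σ = 33
Area = |Σ|/2 = 16.5.
Net area = 50.5 − 16.5 = 34.

34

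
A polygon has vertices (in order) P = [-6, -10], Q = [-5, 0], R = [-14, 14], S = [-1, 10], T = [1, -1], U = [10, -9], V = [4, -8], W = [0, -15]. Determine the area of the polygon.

Apply the shoelace (surveyor's) formula: 2A = Σ (x_i·y_{i+1} − x_{i+1}·y_i), indices taken mod 8.
Cross-terms: -50, -70, -126, -9, 1, -44, -60, -90  ⇒  Σ = -448
Area = |Σ|/2 = 224.

224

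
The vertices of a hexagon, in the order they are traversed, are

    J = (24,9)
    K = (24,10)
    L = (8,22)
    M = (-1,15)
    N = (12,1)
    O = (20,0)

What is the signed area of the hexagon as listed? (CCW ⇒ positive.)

296.5

J→K: (24)(10) − (24)(9) = 24
K→L: (24)(22) − (8)(10) = 448
L→M: (8)(15) − (-1)(22) = 142
M→N: (-1)(1) − (12)(15) = -181
N→O: (12)(0) − (20)(1) = -20
O→J: (20)(9) − (24)(0) = 180
Σ = 593
Signed area = Σ/2 = 296.5 (positive ⇒ counter-clockwise traversal).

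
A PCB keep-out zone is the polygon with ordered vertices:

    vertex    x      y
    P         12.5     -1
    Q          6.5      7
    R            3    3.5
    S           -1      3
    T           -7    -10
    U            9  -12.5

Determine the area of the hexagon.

Apply the shoelace (surveyor's) formula: 2A = Σ (x_i·y_{i+1} − x_{i+1}·y_i), indices taken mod 6.
P→Q: (12.5)(7) − (6.5)(-1) = 94
Q→R: (6.5)(3.5) − (3)(7) = 1.75
R→S: (3)(3) − (-1)(3.5) = 12.5
S→T: (-1)(-10) − (-7)(3) = 31
T→U: (-7)(-12.5) − (9)(-10) = 177.5
U→P: (9)(-1) − (12.5)(-12.5) = 147.25
Σ = 464
Area = |Σ|/2 = 232.

232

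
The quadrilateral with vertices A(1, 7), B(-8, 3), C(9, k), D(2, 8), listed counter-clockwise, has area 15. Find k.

The doubled signed area Σ (x_i y_{i+1} − x_{i+1} y_i) is linear in k.
With k=0 it equals 110; the coefficient of k is -10 (from the two edges through C).
So -10·k + 110 = 2·15 = 30 ⇒ k = 8.

8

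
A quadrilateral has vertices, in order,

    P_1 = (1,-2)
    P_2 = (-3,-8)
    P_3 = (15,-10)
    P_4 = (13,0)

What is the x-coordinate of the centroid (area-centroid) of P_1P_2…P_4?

Apply the shoelace formula. First the cross-terms c_i = x_i·y_{i+1} − x_{i+1}·y_i:
  -14, 150, 130, -26  ⇒  2A = 240, A = 120.
Then Σ (x_i + x_{i+1})·c_i = 5104, so x̄ = 5104 / (6·120) = 319/45.

319/45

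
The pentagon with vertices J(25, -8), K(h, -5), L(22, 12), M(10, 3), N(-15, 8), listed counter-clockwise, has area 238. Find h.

Write out the shoelace sum; only the two edges meeting at K involve h:
2·Area = [(25·(-5) − h·(-8)) + (h·12 − 22·(-5))] + -9
       = 20·h + -24 = 476
⇒ h = 25.

25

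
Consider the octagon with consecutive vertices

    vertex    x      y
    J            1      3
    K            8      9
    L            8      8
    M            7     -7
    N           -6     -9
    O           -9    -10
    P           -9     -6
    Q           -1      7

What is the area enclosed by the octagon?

188

Cross-terms: -15, -8, -112, -105, -21, -36, -69, -10  ⇒  Σ = -376
Area = |Σ|/2 = 188.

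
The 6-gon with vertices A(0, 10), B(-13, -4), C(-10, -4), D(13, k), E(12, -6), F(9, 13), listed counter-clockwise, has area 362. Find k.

The doubled signed area Σ (x_i y_{i+1} − x_{i+1} y_i) is linear in k.
With k=0 it equals 416; the coefficient of k is -22 (from the two edges through D).
So -22·k + 416 = 2·362 = 724 ⇒ k = -14.

-14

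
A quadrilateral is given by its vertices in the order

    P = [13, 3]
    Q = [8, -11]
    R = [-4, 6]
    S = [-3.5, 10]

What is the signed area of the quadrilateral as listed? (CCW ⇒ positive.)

-161.25

Apply the shoelace (surveyor's) formula: 2A = Σ (x_i·y_{i+1} − x_{i+1}·y_i), indices taken mod 4.
Σ = (-167) + (4) + (-19) + (-140.5) = -322.5
Signed area = Σ/2 = -161.25 (negative ⇒ clockwise traversal).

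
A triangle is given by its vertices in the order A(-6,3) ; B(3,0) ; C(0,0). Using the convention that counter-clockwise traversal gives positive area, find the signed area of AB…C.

Apply the shoelace formula: 2A = Σ (x_i·y_{i+1} − x_{i+1}·y_i), indices taken mod 3.
Cross-terms: -9, 0, 0  ⇒  Σ = -9
Signed area = Σ/2 = -4.5 (negative ⇒ clockwise traversal).

-4.5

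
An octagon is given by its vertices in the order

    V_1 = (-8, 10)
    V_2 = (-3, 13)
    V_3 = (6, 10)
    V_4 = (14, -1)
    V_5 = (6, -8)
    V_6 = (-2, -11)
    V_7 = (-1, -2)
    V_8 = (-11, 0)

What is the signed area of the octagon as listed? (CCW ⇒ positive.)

-327.5

Apply the shoelace (surveyor's) formula: 2A = Σ (x_i·y_{i+1} − x_{i+1}·y_i), indices taken mod 8.
Σ = (-74) + (-108) + (-146) + (-106) + (-82) + (-7) + (-22) + (-110) = -655
Signed area = Σ/2 = -327.5 (negative ⇒ clockwise traversal).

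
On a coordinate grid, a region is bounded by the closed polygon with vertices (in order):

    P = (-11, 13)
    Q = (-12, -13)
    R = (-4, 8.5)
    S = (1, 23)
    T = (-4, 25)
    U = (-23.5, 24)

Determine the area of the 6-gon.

Σ = (299) + (-154) + (-100.5) + (117) + (491.5) + (-41.5) = 611.5
Area = |Σ|/2 = 305.75.

305.75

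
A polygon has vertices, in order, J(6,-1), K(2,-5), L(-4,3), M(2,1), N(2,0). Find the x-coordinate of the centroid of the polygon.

Apply the shoelace formula. First the cross-terms c_i = x_i·y_{i+1} − x_{i+1}·y_i:
  -28, -14, -10, -2, -2  ⇒  2A = -56, A = -28.
Then Σ (x_i + x_{i+1})·c_i = -200, so x̄ = -200 / (6·(-28)) = 25/21.

25/21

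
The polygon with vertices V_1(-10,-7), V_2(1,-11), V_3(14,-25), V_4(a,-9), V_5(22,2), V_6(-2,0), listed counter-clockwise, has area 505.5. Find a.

25

The doubled signed area Σ (x_i y_{i+1} − x_{i+1} y_i) is linear in a.
With a=0 it equals 336; the coefficient of a is 27 (from the two edges through V_4).
So 27·a + 336 = 2·505.5 = 1011 ⇒ a = 25.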